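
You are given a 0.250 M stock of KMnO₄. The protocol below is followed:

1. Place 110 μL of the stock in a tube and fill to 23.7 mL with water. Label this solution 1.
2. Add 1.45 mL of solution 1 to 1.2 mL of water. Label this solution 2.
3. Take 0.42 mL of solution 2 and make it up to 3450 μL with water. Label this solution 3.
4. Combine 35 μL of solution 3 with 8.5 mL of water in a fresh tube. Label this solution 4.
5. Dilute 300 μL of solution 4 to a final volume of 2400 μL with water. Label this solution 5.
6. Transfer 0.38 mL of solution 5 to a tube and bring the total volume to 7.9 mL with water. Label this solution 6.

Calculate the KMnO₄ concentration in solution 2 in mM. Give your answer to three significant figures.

Step 1: 110 μL brought to 23.7 mL → factor 23700/110 = 215.45
Step 2: 1.45 mL + 1.2 mL = 2.65 mL total → factor 2.65/1.45 = 1.8276
Dilution factor through solution 2 = 215.45 × 1.8276 = 393.76
[solution 2] = 0.250 M / 393.76 = 0.0006349 M = 0.635 mM

0.635 mM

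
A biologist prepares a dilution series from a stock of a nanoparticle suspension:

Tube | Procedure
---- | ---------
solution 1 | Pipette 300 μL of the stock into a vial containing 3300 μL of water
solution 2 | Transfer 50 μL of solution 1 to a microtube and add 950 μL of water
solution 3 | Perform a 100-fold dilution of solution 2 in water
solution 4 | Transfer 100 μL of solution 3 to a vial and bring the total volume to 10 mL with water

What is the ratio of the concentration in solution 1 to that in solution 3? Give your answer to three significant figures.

Step 1: 300 μL + 3300 μL = 3600 μL total → factor 3600/300 = 12
Step 2: 50 μL + 950 μL = 1000 μL total → factor 1000/50 = 20
Step 3: 100-fold → factor 100
Dilution factor to solution 1 = 12; to solution 3 = 24000
[solution 1]/[solution 3] = (factor to solution 3)/(factor to solution 1) = 24000/12 = 2.00 × 10^3

2.00 × 10^3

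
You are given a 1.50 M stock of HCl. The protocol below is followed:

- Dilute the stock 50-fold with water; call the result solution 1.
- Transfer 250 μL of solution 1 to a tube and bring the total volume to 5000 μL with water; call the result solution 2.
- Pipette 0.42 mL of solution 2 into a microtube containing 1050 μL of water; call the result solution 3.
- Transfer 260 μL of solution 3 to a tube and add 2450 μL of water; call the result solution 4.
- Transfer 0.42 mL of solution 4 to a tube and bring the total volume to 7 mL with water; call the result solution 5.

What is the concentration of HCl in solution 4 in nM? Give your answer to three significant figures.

4.11 × 10^4 nM

Step 1: 50-fold → factor 50
Step 2: 250 μL brought to 5000 μL → factor 5000/250 = 20
Step 3: 0.42 mL + 1050 μL = 1.47 mL total → factor 1.47/0.42 = 3.5
Step 4: 260 μL + 2450 μL = 2710 μL total → factor 2710/260 = 10.423
Dilution factor through solution 4 = 50 × 20 × 3.5 × 10.423 = 36481
[solution 4] = 1.50 M / 36481 = 4.112 × 10^-5 M = 4.11 × 10^4 nM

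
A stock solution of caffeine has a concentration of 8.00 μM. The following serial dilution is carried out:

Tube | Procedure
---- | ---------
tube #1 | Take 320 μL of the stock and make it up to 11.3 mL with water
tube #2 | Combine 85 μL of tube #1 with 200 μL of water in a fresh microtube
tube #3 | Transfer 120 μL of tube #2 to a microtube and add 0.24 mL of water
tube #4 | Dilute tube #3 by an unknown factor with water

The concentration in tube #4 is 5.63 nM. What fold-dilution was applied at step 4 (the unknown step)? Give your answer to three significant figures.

Step 1: 320 μL brought to 11.3 mL → factor 11300/320 = 35.312
Step 2: 85 μL + 200 μL = 285 μL total → factor 285/85 = 3.3529
Step 3: 120 μL + 0.24 mL = 360 μL total → factor 360/120 = 3
Step 4: unknown factor x
Product of known-step factors = 355.2
Overall factor = 8.00 μM / (5.63 nM) = 1421
x = 1421 / 355.2 = 4.00

4.00-fold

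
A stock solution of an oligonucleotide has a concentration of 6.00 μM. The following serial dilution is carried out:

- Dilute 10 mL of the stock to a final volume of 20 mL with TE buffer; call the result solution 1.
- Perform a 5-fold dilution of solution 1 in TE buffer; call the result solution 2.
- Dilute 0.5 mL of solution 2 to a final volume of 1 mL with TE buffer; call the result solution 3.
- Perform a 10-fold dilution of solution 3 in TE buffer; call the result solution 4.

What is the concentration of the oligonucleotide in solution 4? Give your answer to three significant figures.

Step 1: 10 mL brought to 20 mL → factor 20/10 = 2
Step 2: 5-fold → factor 5
Step 3: 0.5 mL brought to 1 mL → factor 1/0.5 = 2
Step 4: 10-fold → factor 10
Overall dilution factor = 2 × 5 × 2 × 10 = 200
Final = 6.00 μM / 200 = 0.0300 μM

0.0300 μM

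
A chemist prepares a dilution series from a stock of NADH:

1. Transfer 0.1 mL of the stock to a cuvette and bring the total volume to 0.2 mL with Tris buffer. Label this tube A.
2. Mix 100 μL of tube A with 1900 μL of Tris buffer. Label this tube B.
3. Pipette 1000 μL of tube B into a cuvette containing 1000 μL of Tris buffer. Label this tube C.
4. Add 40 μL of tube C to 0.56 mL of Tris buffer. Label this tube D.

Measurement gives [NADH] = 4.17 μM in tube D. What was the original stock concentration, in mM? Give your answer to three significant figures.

5.00 mM

Step 1: 0.1 mL brought to 0.2 mL → factor 0.2/0.1 = 2
Step 2: 100 μL + 1900 μL = 2000 μL total → factor 2000/100 = 20
Step 3: 1000 μL + 1000 μL = 2000 μL total → factor 2000/1000 = 2
Step 4: 40 μL + 0.56 mL = 600 μL total → factor 600/40 = 15
Overall dilution factor = 2 × 20 × 2 × 15 = 1200
Stock = 4.17 μM × 1200 = 5004 μM = 5.00 mM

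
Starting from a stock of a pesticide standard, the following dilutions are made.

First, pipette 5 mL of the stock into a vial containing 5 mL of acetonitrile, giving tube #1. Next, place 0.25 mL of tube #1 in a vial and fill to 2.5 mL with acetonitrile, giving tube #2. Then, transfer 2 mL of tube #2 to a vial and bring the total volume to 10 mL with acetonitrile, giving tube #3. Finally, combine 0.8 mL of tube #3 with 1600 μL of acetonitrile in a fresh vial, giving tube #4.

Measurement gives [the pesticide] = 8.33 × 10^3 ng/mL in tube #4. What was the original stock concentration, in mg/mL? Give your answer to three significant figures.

Step 1: 5 mL + 5 mL = 10 mL total → factor 10/5 = 2
Step 2: 0.25 mL brought to 2.5 mL → factor 2.5/0.25 = 10
Step 3: 2 mL brought to 10 mL → factor 10/2 = 5
Step 4: 0.8 mL + 1600 μL = 2.4 mL total → factor 2.4/0.8 = 3
Overall dilution factor = 2 × 10 × 5 × 3 = 300
Stock = 8.33 × 10^3 ng/mL × 300 = 2.499 × 10^6 ng/mL = 2.50 mg/mL

2.50 mg/mL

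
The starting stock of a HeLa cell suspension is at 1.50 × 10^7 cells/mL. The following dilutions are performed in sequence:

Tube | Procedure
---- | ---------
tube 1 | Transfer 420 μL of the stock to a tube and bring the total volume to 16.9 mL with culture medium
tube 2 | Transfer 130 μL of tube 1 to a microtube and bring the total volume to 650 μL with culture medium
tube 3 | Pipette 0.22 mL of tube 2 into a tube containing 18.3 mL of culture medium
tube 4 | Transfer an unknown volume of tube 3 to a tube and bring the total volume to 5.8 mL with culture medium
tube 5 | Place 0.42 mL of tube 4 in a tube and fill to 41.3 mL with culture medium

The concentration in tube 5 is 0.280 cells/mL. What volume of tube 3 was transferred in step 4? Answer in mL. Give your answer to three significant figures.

Step 1: 420 μL brought to 16.9 mL → factor 16900/420 = 40.238
Step 2: 130 μL brought to 650 μL → factor 650/130 = 5
Step 3: 0.22 mL + 18.3 mL = 18.52 mL total → factor 18.52/0.22 = 84.182
Step 4: v brought to 5.8 mL → factor = 5.8 mL/v
Step 5: 0.42 mL brought to 41.3 mL → factor 41.3/0.42 = 98.333
Product of known-step factors = 1.6654 × 10^6
Overall factor = 1.50 × 10^7 cells/mL / (0.280 cells/mL) = 5.3571 × 10^7
Step-4 factor = 5.3571 × 10^7 / 1.6654 × 10^6 = 32.167
v = 5.8 mL / 32.167 = 0.180 mL

0.180 mL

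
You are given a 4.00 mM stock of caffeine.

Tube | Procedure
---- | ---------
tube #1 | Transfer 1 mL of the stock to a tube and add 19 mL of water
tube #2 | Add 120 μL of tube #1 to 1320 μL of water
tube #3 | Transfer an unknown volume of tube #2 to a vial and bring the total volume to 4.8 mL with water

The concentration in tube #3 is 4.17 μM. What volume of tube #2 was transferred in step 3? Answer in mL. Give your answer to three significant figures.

Step 1: 1 mL + 19 mL = 20 mL total → factor 20/1 = 20
Step 2: 120 μL + 1320 μL = 1440 μL total → factor 1440/120 = 12
Step 3: v brought to 4.8 mL → factor = 4.8 mL/v
Product of known-step factors = 240
Overall factor = 4.00 mM / (4.17 μM) = 959.23
Step-3 factor = 959.23 / 240 = 3.9968
v = 4.8 mL / 3.9968 = 1.20 mL

1.20 mL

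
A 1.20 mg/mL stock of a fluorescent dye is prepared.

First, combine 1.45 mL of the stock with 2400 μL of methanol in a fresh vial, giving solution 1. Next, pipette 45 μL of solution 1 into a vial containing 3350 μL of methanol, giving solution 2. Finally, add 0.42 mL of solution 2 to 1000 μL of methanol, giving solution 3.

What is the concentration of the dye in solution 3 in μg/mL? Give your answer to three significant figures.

Step 1: 1.45 mL + 2400 μL = 3.85 mL total → factor 3.85/1.45 = 2.6552
Step 2: 45 μL + 3350 μL = 3395 μL total → factor 3395/45 = 75.444
Step 3: 0.42 mL + 1000 μL = 1.42 mL total → factor 1.42/0.42 = 3.381
Overall dilution factor = 2.6552 × 75.444 × 3.381 = 677.27
Final = 1.20 mg/mL / 677.27 = 0.001772 mg/mL = 1.77 μg/mL

1.77 μg/mL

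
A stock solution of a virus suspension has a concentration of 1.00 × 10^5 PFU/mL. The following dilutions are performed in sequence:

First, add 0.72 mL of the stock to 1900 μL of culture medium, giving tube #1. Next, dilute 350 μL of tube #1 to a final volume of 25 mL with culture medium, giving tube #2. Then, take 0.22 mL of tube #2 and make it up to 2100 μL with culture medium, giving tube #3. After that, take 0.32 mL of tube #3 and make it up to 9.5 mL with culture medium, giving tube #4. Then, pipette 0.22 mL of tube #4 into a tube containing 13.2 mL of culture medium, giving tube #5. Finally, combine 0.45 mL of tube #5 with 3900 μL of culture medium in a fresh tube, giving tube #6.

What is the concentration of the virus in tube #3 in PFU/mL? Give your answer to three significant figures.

40.3 PFU/mL

Step 1: 0.72 mL + 1900 μL = 2.62 mL total → factor 2.62/0.72 = 3.6389
Step 2: 350 μL brought to 25 mL → factor 25000/350 = 71.429
Step 3: 0.22 mL brought to 2100 μL → factor 2.1/0.22 = 9.5455
Dilution factor through tube #3 = 3.6389 × 71.429 × 9.5455 = 2481.1
[tube #3] = 1.00 × 10^5 PFU/mL / 2481.1 = 40.3 PFU/mL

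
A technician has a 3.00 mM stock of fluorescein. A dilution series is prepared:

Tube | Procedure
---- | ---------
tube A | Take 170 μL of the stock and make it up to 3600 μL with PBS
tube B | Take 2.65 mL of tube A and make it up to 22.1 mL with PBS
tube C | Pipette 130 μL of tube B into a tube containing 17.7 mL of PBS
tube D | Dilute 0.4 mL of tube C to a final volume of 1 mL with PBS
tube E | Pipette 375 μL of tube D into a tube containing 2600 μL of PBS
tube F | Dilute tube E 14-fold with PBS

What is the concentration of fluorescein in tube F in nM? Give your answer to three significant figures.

0.446 nM

Step 1: 170 μL brought to 3600 μL → factor 3600/170 = 21.176
Step 2: 2.65 mL brought to 22.1 mL → factor 22.1/2.65 = 8.3396
Step 3: 130 μL + 17.7 mL = 17830 μL total → factor 17830/130 = 137.15
Step 4: 0.4 mL brought to 1 mL → factor 1/0.4 = 2.5
Step 5: 375 μL + 2600 μL = 2975 μL total → factor 2975/375 = 7.9333
Step 6: 14-fold → factor 14
Overall dilution factor = 21.176 × 8.3396 × 137.15 × 2.5 × 7.9333 × 14 = 6.7256 × 10^6
Final = 3.00 mM / 6.7256 × 10^6 = 4.461 × 10^-7 mM = 0.446 nM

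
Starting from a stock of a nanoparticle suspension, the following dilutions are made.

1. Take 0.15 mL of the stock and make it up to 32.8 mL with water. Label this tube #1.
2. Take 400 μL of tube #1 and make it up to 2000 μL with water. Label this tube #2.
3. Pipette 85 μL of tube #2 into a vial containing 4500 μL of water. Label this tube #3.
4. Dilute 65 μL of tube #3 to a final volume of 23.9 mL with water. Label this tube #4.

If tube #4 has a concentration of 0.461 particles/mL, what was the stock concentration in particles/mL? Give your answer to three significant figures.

Step 1: 0.15 mL brought to 32.8 mL → factor 32.8/0.15 = 218.67
Step 2: 400 μL brought to 2000 μL → factor 2000/400 = 5
Step 3: 85 μL + 4500 μL = 4585 μL total → factor 4585/85 = 53.941
Step 4: 65 μL brought to 23.9 mL → factor 23900/65 = 367.69
Overall dilution factor = 218.67 × 5 × 53.941 × 367.69 = 2.1685 × 10^7
Stock = 0.461 particles/mL × 2.1685 × 10^7 = 1.00 × 10^7 particles/mL

1.00 × 10^7 particles/mL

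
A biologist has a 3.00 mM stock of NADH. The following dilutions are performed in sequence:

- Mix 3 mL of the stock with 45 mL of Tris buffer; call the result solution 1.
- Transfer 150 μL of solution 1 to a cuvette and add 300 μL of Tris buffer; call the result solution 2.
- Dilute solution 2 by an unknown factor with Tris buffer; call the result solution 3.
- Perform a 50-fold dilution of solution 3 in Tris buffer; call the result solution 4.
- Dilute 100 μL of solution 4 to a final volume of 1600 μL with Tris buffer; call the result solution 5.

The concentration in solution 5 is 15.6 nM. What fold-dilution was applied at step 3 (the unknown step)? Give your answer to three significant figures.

5.01-fold

Step 1: 3 mL + 45 mL = 48 mL total → factor 48/3 = 16
Step 2: 150 μL + 300 μL = 450 μL total → factor 450/150 = 3
Step 3: unknown factor x
Step 4: 50-fold → factor 50
Step 5: 100 μL brought to 1600 μL → factor 1600/100 = 16
Product of known-step factors = 38400
Overall factor = 3.00 mM / (15.6 nM) = 1.9231 × 10^5
x = 1.9231 × 10^5 / 38400 = 5.01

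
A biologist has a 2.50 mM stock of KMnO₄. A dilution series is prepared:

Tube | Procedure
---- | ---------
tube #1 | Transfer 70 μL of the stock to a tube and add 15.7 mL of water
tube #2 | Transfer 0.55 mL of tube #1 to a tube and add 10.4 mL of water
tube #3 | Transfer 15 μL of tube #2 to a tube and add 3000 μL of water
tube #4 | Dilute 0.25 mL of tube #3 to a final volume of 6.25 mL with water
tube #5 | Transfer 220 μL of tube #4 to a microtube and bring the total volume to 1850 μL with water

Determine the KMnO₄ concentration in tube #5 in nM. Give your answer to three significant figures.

Step 1: 70 μL + 15.7 mL = 15770 μL total → factor 15770/70 = 225.29
Step 2: 0.55 mL + 10.4 mL = 10.95 mL total → factor 10.95/0.55 = 19.909
Step 3: 15 μL + 3000 μL = 3015 μL total → factor 3015/15 = 201
Step 4: 0.25 mL brought to 6.25 mL → factor 6.25/0.25 = 25
Step 5: 220 μL brought to 1850 μL → factor 1850/220 = 8.4091
Overall dilution factor = 225.29 × 19.909 × 201 × 25 × 8.4091 = 1.8953 × 10^8
Final = 2.50 mM / 1.8953 × 10^8 = 1.319 × 10^-8 mM = 0.0132 nM

0.0132 nM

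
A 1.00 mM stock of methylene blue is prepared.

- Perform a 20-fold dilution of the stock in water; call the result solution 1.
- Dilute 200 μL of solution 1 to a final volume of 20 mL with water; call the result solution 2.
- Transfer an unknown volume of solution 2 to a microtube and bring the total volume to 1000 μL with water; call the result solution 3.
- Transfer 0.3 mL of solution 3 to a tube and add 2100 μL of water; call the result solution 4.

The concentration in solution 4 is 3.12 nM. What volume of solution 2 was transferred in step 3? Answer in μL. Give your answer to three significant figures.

49.9 μL

Step 1: 20-fold → factor 20
Step 2: 200 μL brought to 20 mL → factor 20000/200 = 100
Step 3: v brought to 1000 μL → factor = 1000 μL/v
Step 4: 0.3 mL + 2100 μL = 2.4 mL total → factor 2.4/0.3 = 8
Product of known-step factors = 16000
Overall factor = 1.00 mM / (3.12 nM) = 3.2051 × 10^5
Step-3 factor = 3.2051 × 10^5 / 16000 = 20.032
v = 1000 μL / 20.032 = 49.9 μL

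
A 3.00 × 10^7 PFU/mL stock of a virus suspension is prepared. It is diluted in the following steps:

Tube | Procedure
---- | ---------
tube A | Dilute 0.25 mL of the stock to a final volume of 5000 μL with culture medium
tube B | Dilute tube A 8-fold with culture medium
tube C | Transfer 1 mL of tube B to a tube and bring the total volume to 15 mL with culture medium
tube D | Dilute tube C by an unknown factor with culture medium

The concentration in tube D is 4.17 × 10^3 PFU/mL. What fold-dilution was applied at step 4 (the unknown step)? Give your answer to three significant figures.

Step 1: 0.25 mL brought to 5000 μL → factor 5/0.25 = 20
Step 2: 8-fold → factor 8
Step 3: 1 mL brought to 15 mL → factor 15/1 = 15
Step 4: unknown factor x
Product of known-step factors = 2400
Overall factor = 3.00 × 10^7 PFU/mL / (4.17 × 10^3 PFU/mL) = 7194.2
x = 7194.2 / 2400 = 3.00

3.00-fold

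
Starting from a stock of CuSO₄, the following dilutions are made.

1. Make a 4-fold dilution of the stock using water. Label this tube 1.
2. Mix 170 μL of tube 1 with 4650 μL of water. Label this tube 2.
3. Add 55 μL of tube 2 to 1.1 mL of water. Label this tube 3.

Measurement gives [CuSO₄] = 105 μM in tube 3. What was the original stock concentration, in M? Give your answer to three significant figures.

Step 1: 4-fold → factor 4
Step 2: 170 μL + 4650 μL = 4820 μL total → factor 4820/170 = 28.353
Step 3: 55 μL + 1.1 mL = 1155 μL total → factor 1155/55 = 21
Overall dilution factor = 4 × 28.353 × 21 = 2381.6
Stock = 105 μM × 2381.6 = 2.501 × 10^5 μM = 0.250 M

0.250 M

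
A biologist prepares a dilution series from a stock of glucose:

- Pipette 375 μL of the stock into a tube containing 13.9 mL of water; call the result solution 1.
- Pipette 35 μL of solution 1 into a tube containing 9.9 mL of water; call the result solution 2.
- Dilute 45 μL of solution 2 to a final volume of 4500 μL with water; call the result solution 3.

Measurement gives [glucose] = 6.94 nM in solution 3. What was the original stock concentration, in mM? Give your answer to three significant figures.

Step 1: 375 μL + 13.9 mL = 14275 μL total → factor 14275/375 = 38.067
Step 2: 35 μL + 9.9 mL = 9935 μL total → factor 9935/35 = 283.86
Step 3: 45 μL brought to 4500 μL → factor 4500/45 = 100
Overall dilution factor = 38.067 × 283.86 × 100 = 1.0805 × 10^6
Stock = 6.94 nM × 1.0805 × 10^6 = 7.499 × 10^6 nM = 7.50 mM

7.50 mM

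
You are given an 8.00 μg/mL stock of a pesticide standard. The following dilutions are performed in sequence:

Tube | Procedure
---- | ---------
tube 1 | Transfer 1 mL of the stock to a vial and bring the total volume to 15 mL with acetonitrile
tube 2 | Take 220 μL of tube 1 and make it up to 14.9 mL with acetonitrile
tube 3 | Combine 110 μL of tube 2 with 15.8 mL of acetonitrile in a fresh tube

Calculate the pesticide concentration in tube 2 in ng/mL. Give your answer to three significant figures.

Step 1: 1 mL brought to 15 mL → factor 15/1 = 15
Step 2: 220 μL brought to 14.9 mL → factor 14900/220 = 67.727
Dilution factor through tube 2 = 15 × 67.727 = 1015.9
[tube 2] = 8.00 μg/mL / 1015.9 = 0.007875 μg/mL = 7.87 ng/mL

7.87 ng/mL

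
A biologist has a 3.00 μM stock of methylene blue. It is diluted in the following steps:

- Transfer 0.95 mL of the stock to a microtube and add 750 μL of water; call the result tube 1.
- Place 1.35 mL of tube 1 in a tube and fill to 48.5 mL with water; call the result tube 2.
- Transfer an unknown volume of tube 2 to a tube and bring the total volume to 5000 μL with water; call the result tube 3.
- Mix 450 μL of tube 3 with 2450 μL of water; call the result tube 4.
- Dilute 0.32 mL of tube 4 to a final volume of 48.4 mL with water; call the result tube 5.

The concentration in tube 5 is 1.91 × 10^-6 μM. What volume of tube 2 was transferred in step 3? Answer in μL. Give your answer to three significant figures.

Step 1: 0.95 mL + 750 μL = 1.7 mL total → factor 1.7/0.95 = 1.7895
Step 2: 1.35 mL brought to 48.5 mL → factor 48.5/1.35 = 35.926
Step 3: v brought to 5000 μL → factor = 5000 μL/v
Step 4: 450 μL + 2450 μL = 2900 μL total → factor 2900/450 = 6.4444
Step 5: 0.32 mL brought to 48.4 mL → factor 48.4/0.32 = 151.25
Product of known-step factors = 62663
Overall factor = 3.00 μM / (1.91 × 10^-6 μM) = 1.5707 × 10^6
Step-3 factor = 1.5707 × 10^6 / 62663 = 25.065
v = 5000 μL / 25.065 = 199 μL

199 μL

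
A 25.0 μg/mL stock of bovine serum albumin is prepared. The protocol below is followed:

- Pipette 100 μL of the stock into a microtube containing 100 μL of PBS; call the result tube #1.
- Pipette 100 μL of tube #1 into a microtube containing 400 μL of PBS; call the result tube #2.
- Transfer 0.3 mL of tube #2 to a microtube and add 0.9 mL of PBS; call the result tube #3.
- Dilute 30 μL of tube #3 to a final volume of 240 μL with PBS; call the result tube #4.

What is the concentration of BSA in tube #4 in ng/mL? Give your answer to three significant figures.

Step 1: 100 μL + 100 μL = 200 μL total → factor 200/100 = 2
Step 2: 100 μL + 400 μL = 500 μL total → factor 500/100 = 5
Step 3: 0.3 mL + 0.9 mL = 1.2 mL total → factor 1.2/0.3 = 4
Step 4: 30 μL brought to 240 μL → factor 240/30 = 8
Overall dilution factor = 2 × 5 × 4 × 8 = 320
Final = 25.0 μg/mL / 320 = 0.07812 μg/mL = 78.1 ng/mL

78.1 ng/mL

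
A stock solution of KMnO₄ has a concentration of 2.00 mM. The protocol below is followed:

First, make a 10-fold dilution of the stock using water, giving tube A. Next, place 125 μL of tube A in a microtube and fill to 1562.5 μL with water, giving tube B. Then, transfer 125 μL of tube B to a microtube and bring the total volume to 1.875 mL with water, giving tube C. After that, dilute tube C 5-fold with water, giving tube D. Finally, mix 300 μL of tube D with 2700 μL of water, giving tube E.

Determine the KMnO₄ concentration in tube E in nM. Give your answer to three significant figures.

21.3 nM

Step 1: 10-fold → factor 10
Step 2: 125 μL brought to 1562.5 μL → factor 1562.5/125 = 12.5
Step 3: 125 μL brought to 1.875 mL → factor 1875/125 = 15
Step 4: 5-fold → factor 5
Step 5: 300 μL + 2700 μL = 3000 μL total → factor 3000/300 = 10
Overall dilution factor = 10 × 12.5 × 15 × 5 × 10 = 93750
Final = 2.00 mM / 93750 = 2.133 × 10^-5 mM = 21.3 nM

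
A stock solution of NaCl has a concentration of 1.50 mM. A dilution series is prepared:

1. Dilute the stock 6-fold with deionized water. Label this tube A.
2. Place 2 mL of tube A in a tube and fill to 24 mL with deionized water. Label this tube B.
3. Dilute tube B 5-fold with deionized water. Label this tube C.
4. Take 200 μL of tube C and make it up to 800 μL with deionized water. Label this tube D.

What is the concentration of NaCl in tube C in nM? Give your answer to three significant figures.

4.17 × 10^3 nM

Step 1: 6-fold → factor 6
Step 2: 2 mL brought to 24 mL → factor 24/2 = 12
Step 3: 5-fold → factor 5
Dilution factor through tube C = 6 × 12 × 5 = 360
[tube C] = 1.50 mM / 360 = 0.004167 mM = 4.17 × 10^3 nM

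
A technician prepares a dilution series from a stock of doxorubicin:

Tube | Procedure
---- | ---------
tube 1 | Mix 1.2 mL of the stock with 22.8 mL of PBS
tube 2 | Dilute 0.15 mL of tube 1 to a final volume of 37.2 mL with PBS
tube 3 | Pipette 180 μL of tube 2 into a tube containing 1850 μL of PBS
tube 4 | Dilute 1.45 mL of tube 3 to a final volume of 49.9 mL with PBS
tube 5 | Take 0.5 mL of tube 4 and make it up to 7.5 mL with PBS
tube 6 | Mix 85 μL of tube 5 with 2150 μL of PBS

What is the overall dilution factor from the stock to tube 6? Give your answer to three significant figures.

7.59 × 10^8

Step 1: 1.2 mL + 22.8 mL = 24 mL total → factor 24/1.2 = 20
Step 2: 0.15 mL brought to 37.2 mL → factor 37.2/0.15 = 248
Step 3: 180 μL + 1850 μL = 2030 μL total → factor 2030/180 = 11.278
Step 4: 1.45 mL brought to 49.9 mL → factor 49.9/1.45 = 34.414
Step 5: 0.5 mL brought to 7.5 mL → factor 7.5/0.5 = 15
Step 6: 85 μL + 2150 μL = 2235 μL total → factor 2235/85 = 26.294
Overall dilution factor = 20 × 248 × 11.278 × 34.414 × 15 × 26.294 = 7.5925 × 10^8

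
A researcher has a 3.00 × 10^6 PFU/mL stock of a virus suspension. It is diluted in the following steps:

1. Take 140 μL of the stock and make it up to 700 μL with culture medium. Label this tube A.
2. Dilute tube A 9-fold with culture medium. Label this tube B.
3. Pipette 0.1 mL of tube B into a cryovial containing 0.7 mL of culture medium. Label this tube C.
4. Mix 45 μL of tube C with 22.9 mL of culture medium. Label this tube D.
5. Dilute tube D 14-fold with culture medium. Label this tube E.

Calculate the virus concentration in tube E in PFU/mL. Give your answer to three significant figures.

Step 1: 140 μL brought to 700 μL → factor 700/140 = 5
Step 2: 9-fold → factor 9
Step 3: 0.1 mL + 0.7 mL = 0.8 mL total → factor 0.8/0.1 = 8
Step 4: 45 μL + 22.9 mL = 22945 μL total → factor 22945/45 = 509.89
Step 5: 14-fold → factor 14
Dilution factor through tube E = 5 × 9 × 8 × 509.89 × 14 = 2.5698 × 10^6
[tube E] = 3.00 × 10^6 PFU/mL / 2.5698 × 10^6 = 1.17 PFU/mL

1.17 PFU/mL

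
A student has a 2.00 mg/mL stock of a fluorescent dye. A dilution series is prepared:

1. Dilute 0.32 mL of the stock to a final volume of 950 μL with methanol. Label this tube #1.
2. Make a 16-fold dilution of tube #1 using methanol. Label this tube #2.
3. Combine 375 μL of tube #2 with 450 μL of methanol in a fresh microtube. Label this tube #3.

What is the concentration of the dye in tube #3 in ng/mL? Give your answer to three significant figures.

1.91 × 10^4 ng/mL

Step 1: 0.32 mL brought to 950 μL → factor 0.95/0.32 = 2.9688
Step 2: 16-fold → factor 16
Step 3: 375 μL + 450 μL = 825 μL total → factor 825/375 = 2.2
Overall dilution factor = 2.9688 × 16 × 2.2 = 104.5
Final = 2.00 mg/mL / 104.5 = 0.01914 mg/mL = 1.91 × 10^4 ng/mL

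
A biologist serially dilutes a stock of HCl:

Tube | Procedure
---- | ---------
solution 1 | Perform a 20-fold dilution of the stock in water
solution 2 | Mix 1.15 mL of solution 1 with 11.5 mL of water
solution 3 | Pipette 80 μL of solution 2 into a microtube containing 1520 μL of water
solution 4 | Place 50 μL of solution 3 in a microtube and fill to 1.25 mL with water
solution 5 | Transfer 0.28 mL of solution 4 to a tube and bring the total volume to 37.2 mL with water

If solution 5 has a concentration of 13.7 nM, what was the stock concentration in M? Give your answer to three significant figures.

Step 1: 20-fold → factor 20
Step 2: 1.15 mL + 11.5 mL = 12.65 mL total → factor 12.65/1.15 = 11
Step 3: 80 μL + 1520 μL = 1600 μL total → factor 1600/80 = 20
Step 4: 50 μL brought to 1.25 mL → factor 1250/50 = 25
Step 5: 0.28 mL brought to 37.2 mL → factor 37.2/0.28 = 132.86
Overall dilution factor = 20 × 11 × 20 × 25 × 132.86 = 1.4614 × 10^7
Stock = 13.7 nM × 1.4614 × 10^7 = 2.002 × 10^8 nM = 0.200 M

0.200 M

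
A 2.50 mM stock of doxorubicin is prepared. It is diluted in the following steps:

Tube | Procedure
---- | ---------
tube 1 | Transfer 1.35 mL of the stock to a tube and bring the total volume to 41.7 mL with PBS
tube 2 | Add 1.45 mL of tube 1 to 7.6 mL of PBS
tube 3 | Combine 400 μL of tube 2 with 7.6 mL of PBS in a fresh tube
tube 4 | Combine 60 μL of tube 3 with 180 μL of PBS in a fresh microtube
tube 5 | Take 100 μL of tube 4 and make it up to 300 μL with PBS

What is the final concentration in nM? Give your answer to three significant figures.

Step 1: 1.35 mL brought to 41.7 mL → factor 41.7/1.35 = 30.889
Step 2: 1.45 mL + 7.6 mL = 9.05 mL total → factor 9.05/1.45 = 6.2414
Step 3: 400 μL + 7.6 mL = 8000 μL total → factor 8000/400 = 20
Step 4: 60 μL + 180 μL = 240 μL total → factor 240/60 = 4
Step 5: 100 μL brought to 300 μL → factor 300/100 = 3
Overall dilution factor = 30.889 × 6.2414 × 20 × 4 × 3 = 46269
Final = 2.50 mM / 46269 = 5.403 × 10^-5 mM = 54.0 nM

54.0 nM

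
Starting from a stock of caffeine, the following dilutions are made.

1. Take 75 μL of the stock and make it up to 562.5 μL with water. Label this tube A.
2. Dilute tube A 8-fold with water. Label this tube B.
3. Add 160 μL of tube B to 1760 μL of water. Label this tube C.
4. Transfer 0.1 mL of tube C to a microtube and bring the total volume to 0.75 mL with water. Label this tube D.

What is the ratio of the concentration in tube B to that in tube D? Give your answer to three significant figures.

90.0

Step 1: 75 μL brought to 562.5 μL → factor 562.5/75 = 7.5
Step 2: 8-fold → factor 8
Step 3: 160 μL + 1760 μL = 1920 μL total → factor 1920/160 = 12
Step 4: 0.1 mL brought to 0.75 mL → factor 0.75/0.1 = 7.5
Dilution factor to tube B = 60; to tube D = 5400
[tube B]/[tube D] = (factor to tube D)/(factor to tube B) = 5400/60 = 90.0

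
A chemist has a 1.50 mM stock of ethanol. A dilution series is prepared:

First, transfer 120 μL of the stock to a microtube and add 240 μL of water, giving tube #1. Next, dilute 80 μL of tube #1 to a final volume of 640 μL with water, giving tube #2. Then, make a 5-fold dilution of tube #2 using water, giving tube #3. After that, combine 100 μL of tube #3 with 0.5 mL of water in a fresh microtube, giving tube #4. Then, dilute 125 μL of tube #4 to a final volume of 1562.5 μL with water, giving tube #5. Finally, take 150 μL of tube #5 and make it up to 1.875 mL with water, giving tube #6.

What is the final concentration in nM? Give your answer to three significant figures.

13.3 nM

Step 1: 120 μL + 240 μL = 360 μL total → factor 360/120 = 3
Step 2: 80 μL brought to 640 μL → factor 640/80 = 8
Step 3: 5-fold → factor 5
Step 4: 100 μL + 0.5 mL = 600 μL total → factor 600/100 = 6
Step 5: 125 μL brought to 1562.5 μL → factor 1562.5/125 = 12.5
Step 6: 150 μL brought to 1.875 mL → factor 1875/150 = 12.5
Overall dilution factor = 3 × 8 × 5 × 6 × 12.5 × 12.5 = 1.125 × 10^5
Final = 1.50 mM / 1.125 × 10^5 = 1.333 × 10^-5 mM = 13.3 nM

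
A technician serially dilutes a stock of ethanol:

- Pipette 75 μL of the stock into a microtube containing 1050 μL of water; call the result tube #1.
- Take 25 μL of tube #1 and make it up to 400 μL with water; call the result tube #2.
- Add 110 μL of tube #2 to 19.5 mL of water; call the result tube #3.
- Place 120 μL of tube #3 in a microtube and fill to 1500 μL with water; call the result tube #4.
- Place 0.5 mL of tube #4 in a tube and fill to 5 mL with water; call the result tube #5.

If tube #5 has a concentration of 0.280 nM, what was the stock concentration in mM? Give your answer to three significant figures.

Step 1: 75 μL + 1050 μL = 1125 μL total → factor 1125/75 = 15
Step 2: 25 μL brought to 400 μL → factor 400/25 = 16
Step 3: 110 μL + 19.5 mL = 19610 μL total → factor 19610/110 = 178.27
Step 4: 120 μL brought to 1500 μL → factor 1500/120 = 12.5
Step 5: 0.5 mL brought to 5 mL → factor 5/0.5 = 10
Overall dilution factor = 15 × 16 × 178.27 × 12.5 × 10 = 5.3482 × 10^6
Stock = 0.280 nM × 5.3482 × 10^6 = 1.497 × 10^6 nM = 1.50 mM

1.50 mM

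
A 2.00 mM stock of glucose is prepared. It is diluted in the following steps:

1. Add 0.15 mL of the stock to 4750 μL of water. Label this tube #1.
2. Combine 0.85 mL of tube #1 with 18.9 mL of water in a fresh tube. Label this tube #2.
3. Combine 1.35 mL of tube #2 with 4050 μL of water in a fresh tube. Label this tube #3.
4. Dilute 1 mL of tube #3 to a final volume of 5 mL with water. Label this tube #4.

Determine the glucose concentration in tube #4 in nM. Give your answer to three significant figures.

Step 1: 0.15 mL + 4750 μL = 4.9 mL total → factor 4.9/0.15 = 32.667
Step 2: 0.85 mL + 18.9 mL = 19.75 mL total → factor 19.75/0.85 = 23.235
Step 3: 1.35 mL + 4050 μL = 5.4 mL total → factor 5.4/1.35 = 4
Step 4: 1 mL brought to 5 mL → factor 5/1 = 5
Overall dilution factor = 32.667 × 23.235 × 4 × 5 = 15180
Final = 2.00 mM / 15180 = 0.0001317 mM = 132 nM

132 nM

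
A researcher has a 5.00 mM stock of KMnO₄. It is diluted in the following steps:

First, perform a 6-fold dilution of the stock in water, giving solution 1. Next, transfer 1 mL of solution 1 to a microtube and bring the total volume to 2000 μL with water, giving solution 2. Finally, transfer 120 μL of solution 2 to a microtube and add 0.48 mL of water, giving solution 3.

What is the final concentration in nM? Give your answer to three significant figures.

8.33 × 10^4 nM

Step 1: 6-fold → factor 6
Step 2: 1 mL brought to 2000 μL → factor 2/1 = 2
Step 3: 120 μL + 0.48 mL = 600 μL total → factor 600/120 = 5
Overall dilution factor = 6 × 2 × 5 = 60
Final = 5.00 mM / 60 = 0.08333 mM = 8.33 × 10^4 nM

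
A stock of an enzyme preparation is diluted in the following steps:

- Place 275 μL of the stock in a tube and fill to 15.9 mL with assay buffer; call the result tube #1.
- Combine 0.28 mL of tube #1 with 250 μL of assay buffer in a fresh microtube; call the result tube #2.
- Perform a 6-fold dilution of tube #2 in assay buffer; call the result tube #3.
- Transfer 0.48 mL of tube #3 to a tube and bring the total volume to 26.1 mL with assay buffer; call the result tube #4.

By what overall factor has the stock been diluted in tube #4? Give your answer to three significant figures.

Step 1: 275 μL brought to 15.9 mL → factor 15900/275 = 57.818
Step 2: 0.28 mL + 250 μL = 0.53 mL total → factor 0.53/0.28 = 1.8929
Step 3: 6-fold → factor 6
Step 4: 0.48 mL brought to 26.1 mL → factor 26.1/0.48 = 54.375
Overall dilution factor = 57.818 × 1.8929 × 6 × 54.375 = 35705

3.57 × 10^4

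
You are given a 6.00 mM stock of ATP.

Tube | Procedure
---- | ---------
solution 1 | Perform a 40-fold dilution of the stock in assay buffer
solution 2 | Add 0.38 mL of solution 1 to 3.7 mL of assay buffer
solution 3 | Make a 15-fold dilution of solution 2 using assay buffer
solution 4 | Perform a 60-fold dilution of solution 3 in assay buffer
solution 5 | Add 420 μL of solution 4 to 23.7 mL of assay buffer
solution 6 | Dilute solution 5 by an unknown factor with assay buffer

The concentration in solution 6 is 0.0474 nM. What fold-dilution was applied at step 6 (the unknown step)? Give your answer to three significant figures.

Step 1: 40-fold → factor 40
Step 2: 0.38 mL + 3.7 mL = 4.08 mL total → factor 4.08/0.38 = 10.737
Step 3: 15-fold → factor 15
Step 4: 60-fold → factor 60
Step 5: 420 μL + 23.7 mL = 24120 μL total → factor 24120/420 = 57.429
Step 6: unknown factor x
Product of known-step factors = 2.2198 × 10^7
Overall factor = 6.00 mM / (0.0474 nM) = 1.2658 × 10^8
x = 1.2658 × 10^8 / 2.2198 × 10^7 = 5.70

5.70-fold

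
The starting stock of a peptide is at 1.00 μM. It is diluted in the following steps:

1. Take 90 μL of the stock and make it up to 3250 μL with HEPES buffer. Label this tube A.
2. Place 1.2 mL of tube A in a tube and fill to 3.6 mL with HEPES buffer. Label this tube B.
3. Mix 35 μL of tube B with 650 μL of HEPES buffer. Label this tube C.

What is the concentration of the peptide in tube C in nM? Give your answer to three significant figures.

0.472 nM

Step 1: 90 μL brought to 3250 μL → factor 3250/90 = 36.111
Step 2: 1.2 mL brought to 3.6 mL → factor 3.6/1.2 = 3
Step 3: 35 μL + 650 μL = 685 μL total → factor 685/35 = 19.571
Overall dilution factor = 36.111 × 3 × 19.571 = 2120.2
Final = 1.00 μM / 2120.2 = 0.0004716 μM = 0.472 nM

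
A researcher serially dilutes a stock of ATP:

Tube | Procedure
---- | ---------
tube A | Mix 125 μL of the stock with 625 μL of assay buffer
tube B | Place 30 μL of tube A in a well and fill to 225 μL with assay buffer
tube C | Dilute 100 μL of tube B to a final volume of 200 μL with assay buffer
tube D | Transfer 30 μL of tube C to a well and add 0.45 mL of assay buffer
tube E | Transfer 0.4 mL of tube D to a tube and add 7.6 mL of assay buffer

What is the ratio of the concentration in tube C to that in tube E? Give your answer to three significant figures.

320

Step 1: 125 μL + 625 μL = 750 μL total → factor 750/125 = 6
Step 2: 30 μL brought to 225 μL → factor 225/30 = 7.5
Step 3: 100 μL brought to 200 μL → factor 200/100 = 2
Step 4: 30 μL + 0.45 mL = 480 μL total → factor 480/30 = 16
Step 5: 0.4 mL + 7.6 mL = 8 mL total → factor 8/0.4 = 20
Dilution factor to tube C = 90; to tube E = 28800
[tube C]/[tube E] = (factor to tube E)/(factor to tube C) = 28800/90 = 320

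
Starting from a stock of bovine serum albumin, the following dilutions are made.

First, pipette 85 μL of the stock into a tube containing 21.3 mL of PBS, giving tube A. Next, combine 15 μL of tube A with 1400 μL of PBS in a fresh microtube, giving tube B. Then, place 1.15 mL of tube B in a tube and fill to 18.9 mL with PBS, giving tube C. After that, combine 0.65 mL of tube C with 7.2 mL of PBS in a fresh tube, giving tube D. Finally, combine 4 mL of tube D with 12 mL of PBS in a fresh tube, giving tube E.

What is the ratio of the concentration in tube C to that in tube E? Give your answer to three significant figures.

48.3

Step 1: 85 μL + 21.3 mL = 21385 μL total → factor 21385/85 = 251.59
Step 2: 15 μL + 1400 μL = 1415 μL total → factor 1415/15 = 94.333
Step 3: 1.15 mL brought to 18.9 mL → factor 18.9/1.15 = 16.435
Step 4: 0.65 mL + 7.2 mL = 7.85 mL total → factor 7.85/0.65 = 12.077
Step 5: 4 mL + 12 mL = 16 mL total → factor 16/4 = 4
Dilution factor to tube C = 3.9005 × 10^5; to tube E = 1.8842 × 10^7
[tube C]/[tube E] = (factor to tube E)/(factor to tube C) = 1.8842 × 10^7/3.9005 × 10^5 = 48.3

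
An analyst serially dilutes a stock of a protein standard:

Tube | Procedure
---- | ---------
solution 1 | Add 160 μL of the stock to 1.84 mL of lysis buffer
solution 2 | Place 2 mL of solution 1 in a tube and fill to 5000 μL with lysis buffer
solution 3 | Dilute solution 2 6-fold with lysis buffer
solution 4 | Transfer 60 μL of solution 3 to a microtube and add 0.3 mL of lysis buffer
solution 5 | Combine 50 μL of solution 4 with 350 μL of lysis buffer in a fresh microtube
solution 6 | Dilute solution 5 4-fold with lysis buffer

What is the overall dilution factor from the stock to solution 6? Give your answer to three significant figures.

Step 1: 160 μL + 1.84 mL = 2000 μL total → factor 2000/160 = 12.5
Step 2: 2 mL brought to 5000 μL → factor 5/2 = 2.5
Step 3: 6-fold → factor 6
Step 4: 60 μL + 0.3 mL = 360 μL total → factor 360/60 = 6
Step 5: 50 μL + 350 μL = 400 μL total → factor 400/50 = 8
Step 6: 4-fold → factor 4
Overall dilution factor = 12.5 × 2.5 × 6 × 6 × 8 × 4 = 36000

3.60 × 10^4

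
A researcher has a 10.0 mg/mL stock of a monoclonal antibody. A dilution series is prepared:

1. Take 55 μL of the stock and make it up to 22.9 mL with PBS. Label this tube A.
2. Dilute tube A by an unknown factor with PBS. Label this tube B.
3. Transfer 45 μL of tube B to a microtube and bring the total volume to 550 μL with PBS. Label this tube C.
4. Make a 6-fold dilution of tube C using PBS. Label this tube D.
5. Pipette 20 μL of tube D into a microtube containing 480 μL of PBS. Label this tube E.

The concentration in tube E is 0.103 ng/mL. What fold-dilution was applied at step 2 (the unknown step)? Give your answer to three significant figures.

127-fold

Step 1: 55 μL brought to 22.9 mL → factor 22900/55 = 416.36
Step 2: unknown factor x
Step 3: 45 μL brought to 550 μL → factor 550/45 = 12.222
Step 4: 6-fold → factor 6
Step 5: 20 μL + 480 μL = 500 μL total → factor 500/20 = 25
Product of known-step factors = 7.6333 × 10^5
Overall factor = 10.0 mg/mL / (0.103 ng/mL) = 9.7087 × 10^7
x = 9.7087 × 10^7 / 7.6333 × 10^5 = 127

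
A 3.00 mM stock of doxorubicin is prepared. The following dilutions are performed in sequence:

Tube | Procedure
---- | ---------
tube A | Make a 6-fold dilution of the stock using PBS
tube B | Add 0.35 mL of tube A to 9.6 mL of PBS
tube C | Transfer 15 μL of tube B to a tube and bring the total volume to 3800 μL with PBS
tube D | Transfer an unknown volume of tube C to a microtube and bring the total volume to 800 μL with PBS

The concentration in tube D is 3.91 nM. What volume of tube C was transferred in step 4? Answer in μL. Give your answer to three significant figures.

45.1 μL

Step 1: 6-fold → factor 6
Step 2: 0.35 mL + 9.6 mL = 9.95 mL total → factor 9.95/0.35 = 28.429
Step 3: 15 μL brought to 3800 μL → factor 3800/15 = 253.33
Step 4: v brought to 800 μL → factor = 800 μL/v
Product of known-step factors = 43211
Overall factor = 3.00 mM / (3.91 nM) = 7.6726 × 10^5
Step-4 factor = 7.6726 × 10^5 / 43211 = 17.756
v = 800 μL / 17.756 = 45.1 μL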